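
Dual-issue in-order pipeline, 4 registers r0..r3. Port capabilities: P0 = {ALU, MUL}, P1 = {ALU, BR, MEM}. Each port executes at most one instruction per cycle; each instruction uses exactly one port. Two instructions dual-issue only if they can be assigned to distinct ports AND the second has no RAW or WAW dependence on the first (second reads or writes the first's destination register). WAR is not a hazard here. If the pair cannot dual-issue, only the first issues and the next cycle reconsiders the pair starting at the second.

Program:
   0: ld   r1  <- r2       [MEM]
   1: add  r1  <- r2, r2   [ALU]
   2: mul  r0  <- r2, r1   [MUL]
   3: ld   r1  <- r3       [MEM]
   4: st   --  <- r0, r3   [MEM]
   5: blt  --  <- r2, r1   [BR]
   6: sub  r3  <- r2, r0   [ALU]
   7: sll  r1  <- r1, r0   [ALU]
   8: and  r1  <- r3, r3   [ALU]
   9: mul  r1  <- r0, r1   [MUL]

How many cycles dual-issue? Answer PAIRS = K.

PAIRS = 2

c0: i0 ld.MEM  WAW r1
c1: i1 add.ALU  RAW r1
c2: i2/i3 mul.MUL+ld.MEM  dual
c3: i4 st.MEM  no-port MEM/BR
c4: i5/i6 blt.BR+sub.ALU  dual
c5: i7 sll.ALU  WAW r1
c6: i8 and.ALU  RAW+WAW r1
c7: i9 mul.MUL  tail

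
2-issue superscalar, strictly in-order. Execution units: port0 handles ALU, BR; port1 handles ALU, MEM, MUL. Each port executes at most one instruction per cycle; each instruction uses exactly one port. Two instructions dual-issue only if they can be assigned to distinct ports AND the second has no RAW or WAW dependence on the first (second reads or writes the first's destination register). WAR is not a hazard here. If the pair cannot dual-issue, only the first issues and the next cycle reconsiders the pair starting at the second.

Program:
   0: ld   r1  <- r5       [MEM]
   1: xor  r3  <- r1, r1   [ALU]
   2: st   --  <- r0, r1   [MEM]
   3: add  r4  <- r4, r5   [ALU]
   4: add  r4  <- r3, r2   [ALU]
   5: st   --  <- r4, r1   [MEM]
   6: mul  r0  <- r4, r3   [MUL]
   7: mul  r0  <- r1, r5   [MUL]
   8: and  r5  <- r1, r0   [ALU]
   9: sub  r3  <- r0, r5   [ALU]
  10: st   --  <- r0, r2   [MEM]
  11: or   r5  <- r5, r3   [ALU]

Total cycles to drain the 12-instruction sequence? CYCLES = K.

t=0 i0:ld.MEM ; RAW r1
t=1 i1&i2:xor.ALU;st.MEM ; dual
t=2 i3:add.ALU ; WAW r4
t=3 i4:add.ALU ; RAW r4
t=4 i5:st.MEM ; no-port MEM/MUL
t=5 i6:mul.MUL ; no-port MUL/MUL
t=6 i7:mul.MUL ; RAW r0
t=7 i8:and.ALU ; RAW r5
t=8 i9&i10:sub.ALU;st.MEM ; dual
t=9 i11:or.ALU ; tail

CYCLES = 10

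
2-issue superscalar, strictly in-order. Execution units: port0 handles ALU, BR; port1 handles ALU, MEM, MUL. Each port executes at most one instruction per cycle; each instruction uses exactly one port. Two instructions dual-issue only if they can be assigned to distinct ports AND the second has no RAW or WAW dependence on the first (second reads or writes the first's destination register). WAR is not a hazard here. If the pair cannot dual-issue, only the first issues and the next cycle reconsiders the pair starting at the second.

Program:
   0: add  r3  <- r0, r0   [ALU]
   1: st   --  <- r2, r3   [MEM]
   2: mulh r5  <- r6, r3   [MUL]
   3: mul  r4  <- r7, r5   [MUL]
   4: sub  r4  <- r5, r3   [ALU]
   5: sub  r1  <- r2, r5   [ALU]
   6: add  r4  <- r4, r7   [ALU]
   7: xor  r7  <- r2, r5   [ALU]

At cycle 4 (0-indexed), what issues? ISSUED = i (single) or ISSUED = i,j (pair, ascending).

ISSUED = 4,5

t=0 i0:add ; RAW r3
t=1 i1:st ; no-port MEM/MUL
t=2 i2:mulh ; no-port MUL/MUL
t=3 i3:mul ; WAW r4
t=4 i4/i5:sub+sub ; pair
t=5 i6/i7:add+xor ; pair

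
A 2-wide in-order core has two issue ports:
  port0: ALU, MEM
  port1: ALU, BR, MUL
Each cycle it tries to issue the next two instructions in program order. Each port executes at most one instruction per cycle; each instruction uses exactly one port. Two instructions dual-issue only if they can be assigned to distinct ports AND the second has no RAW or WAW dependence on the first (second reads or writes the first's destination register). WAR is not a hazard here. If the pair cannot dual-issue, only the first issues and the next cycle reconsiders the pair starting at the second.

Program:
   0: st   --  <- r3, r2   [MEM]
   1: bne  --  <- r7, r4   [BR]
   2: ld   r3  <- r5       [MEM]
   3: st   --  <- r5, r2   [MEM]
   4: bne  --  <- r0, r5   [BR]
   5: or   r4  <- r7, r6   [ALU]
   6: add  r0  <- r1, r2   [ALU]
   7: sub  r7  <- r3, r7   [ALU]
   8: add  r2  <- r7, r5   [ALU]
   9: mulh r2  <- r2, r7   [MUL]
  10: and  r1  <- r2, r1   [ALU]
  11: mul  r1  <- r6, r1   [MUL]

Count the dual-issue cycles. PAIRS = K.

  cy0 -> i0&i1 (st.MEM/bne.BR) 2-wide
  cy1 -> i2 (ld.MEM) no-port MEM/MEM
  cy2 -> i3&i4 (st.MEM/bne.BR) 2-wide
  cy3 -> i5&i6 (or.ALU/add.ALU) 2-wide
  cy4 -> i7 (sub.ALU) RAW r7
  cy5 -> i8 (add.ALU) RAW+WAW r2
  cy6 -> i9 (mulh.MUL) RAW r2
  cy7 -> i10 (and.ALU) RAW+WAW r1
  cy8 -> i11 (mul.MUL) tail

PAIRS = 3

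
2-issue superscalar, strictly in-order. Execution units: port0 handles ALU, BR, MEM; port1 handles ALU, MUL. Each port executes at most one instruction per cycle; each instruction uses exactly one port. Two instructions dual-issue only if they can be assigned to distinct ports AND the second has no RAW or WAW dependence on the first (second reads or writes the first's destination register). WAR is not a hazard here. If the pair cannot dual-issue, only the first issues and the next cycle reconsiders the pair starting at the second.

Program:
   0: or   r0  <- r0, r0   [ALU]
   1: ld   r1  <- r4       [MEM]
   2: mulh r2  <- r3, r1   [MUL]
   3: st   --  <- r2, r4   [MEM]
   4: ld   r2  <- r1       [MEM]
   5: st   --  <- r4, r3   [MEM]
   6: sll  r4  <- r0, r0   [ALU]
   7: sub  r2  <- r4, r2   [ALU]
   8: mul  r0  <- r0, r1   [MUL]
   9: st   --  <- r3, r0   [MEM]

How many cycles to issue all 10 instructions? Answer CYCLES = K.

#0 head=0: or+ld i0/i1 dual
#1 head=2: mulh i2 RAW r2
#2 head=3: st i3 no-port MEM/MEM
#3 head=4: ld i4 no-port MEM/MEM
#4 head=5: st+sll i5/i6 dual
#5 head=7: sub+mul i7/i8 dual
#6 head=9: st i9 tail

CYCLES = 7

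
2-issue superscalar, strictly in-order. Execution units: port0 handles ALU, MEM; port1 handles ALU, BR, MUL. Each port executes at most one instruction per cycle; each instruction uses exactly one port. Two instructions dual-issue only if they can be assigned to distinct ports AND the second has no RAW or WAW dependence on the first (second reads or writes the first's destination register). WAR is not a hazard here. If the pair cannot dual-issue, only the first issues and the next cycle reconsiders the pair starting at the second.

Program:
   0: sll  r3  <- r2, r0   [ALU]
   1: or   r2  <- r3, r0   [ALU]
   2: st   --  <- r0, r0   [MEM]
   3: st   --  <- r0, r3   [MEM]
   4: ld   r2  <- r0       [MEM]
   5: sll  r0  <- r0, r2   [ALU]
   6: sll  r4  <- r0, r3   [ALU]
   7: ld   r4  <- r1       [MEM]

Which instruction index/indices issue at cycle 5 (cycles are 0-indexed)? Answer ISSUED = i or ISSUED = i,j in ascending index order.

t=0 i0:sll ; RAW r3
t=1 i1+i2:or/st ; pair
t=2 i3:st ; no-port MEM/MEM
t=3 i4:ld ; RAW r2
t=4 i5:sll ; RAW r0
t=5 i6:sll ; WAW r4
t=6 i7:ld ; tail

ISSUED = 6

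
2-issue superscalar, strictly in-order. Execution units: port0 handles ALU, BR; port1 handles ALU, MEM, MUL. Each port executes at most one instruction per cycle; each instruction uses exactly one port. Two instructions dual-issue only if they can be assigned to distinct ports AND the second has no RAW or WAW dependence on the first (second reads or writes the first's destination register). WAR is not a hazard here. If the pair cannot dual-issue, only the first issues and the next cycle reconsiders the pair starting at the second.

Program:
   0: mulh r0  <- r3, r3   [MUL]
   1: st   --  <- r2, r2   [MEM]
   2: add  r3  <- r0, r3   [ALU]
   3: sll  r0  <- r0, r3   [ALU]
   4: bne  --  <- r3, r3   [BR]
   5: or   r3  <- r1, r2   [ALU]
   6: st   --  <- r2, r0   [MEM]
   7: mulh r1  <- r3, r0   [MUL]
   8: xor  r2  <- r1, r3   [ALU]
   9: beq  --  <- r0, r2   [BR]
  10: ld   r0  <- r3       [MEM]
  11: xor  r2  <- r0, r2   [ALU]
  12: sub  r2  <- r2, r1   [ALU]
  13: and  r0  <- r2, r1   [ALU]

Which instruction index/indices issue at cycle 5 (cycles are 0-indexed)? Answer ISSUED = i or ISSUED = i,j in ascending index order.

ISSUED = 8

0. mulh @i0  | no-port MUL/MEM
1. st+add @i1,i2  | 2-wide
2. sll+bne @i3,i4  | 2-wide
3. or+st @i5,i6  | 2-wide
4. mulh @i7  | RAW r1
5. xor @i8  | RAW r2
6. beq+ld @i9,i10  | 2-wide
7. xor @i11  | RAW+WAW r2
8. sub @i12  | RAW r2
9. and @i13  | tail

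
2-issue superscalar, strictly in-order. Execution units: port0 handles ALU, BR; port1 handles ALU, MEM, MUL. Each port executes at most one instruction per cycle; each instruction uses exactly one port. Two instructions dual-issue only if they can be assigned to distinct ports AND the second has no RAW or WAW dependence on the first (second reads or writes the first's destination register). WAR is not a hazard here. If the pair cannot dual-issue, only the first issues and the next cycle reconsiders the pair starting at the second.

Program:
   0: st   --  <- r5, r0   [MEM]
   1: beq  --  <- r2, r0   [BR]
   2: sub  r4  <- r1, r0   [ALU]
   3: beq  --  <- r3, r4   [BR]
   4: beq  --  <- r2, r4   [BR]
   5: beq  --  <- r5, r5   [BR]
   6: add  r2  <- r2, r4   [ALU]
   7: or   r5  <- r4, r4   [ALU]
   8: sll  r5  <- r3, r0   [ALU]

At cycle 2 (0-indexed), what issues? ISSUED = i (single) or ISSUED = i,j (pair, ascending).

ISSUED = 3

c0: i0+i1 st.MEM/beq.BR  pair
c1: i2 sub.ALU  RAW r4
c2: i3 beq.BR  no-port BR/BR
c3: i4 beq.BR  no-port BR/BR
c4: i5+i6 beq.BR/add.ALU  pair
c5: i7 or.ALU  WAW r5
c6: i8 sll.ALU  tail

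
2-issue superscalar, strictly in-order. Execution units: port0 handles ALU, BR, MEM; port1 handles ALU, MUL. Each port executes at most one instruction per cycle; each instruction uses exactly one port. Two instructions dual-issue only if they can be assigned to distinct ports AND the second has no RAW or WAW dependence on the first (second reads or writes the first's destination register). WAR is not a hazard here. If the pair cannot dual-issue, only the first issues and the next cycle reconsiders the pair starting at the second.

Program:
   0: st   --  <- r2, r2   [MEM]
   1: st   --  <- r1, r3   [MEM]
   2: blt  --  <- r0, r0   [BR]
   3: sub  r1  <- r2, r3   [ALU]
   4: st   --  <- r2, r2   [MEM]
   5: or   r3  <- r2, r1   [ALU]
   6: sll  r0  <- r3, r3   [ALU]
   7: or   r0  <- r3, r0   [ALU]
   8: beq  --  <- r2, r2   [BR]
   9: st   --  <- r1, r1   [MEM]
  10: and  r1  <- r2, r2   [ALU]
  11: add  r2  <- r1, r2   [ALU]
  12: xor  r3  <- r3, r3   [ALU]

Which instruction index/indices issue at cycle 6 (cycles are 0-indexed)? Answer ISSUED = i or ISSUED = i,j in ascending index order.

[0] i0  st.MEM  -- no-port MEM/MEM
[1] i1  st.MEM  -- no-port MEM/BR
[2] i2+i3  blt.BR/sub.ALU  -- dual
[3] i4+i5  st.MEM/or.ALU  -- dual
[4] i6  sll.ALU  -- RAW+WAW r0
[5] i7+i8  or.ALU/beq.BR  -- dual
[6] i9+i10  st.MEM/and.ALU  -- dual
[7] i11+i12  add.ALU/xor.ALU  -- dual

ISSUED = 9,10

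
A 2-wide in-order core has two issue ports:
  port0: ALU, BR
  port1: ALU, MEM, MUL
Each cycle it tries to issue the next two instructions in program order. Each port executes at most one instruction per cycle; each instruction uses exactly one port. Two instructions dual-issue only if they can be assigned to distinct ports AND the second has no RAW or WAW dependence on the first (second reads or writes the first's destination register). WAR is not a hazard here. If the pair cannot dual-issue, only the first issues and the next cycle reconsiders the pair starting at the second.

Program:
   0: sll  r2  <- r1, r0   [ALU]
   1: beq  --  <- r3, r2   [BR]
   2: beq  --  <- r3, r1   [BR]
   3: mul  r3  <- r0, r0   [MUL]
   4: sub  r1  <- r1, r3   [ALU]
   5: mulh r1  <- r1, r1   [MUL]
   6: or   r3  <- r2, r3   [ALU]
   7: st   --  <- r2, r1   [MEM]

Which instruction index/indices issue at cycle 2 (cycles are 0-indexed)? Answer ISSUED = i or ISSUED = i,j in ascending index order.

ISSUED = 2,3

#0 head=0: sll i0 RAW r2
#1 head=1: beq i1 no-port BR/BR
#2 head=2: beq/mul i2&i3 dual
#3 head=4: sub i4 RAW+WAW r1
#4 head=5: mulh/or i5&i6 dual
#5 head=7: st i7 tail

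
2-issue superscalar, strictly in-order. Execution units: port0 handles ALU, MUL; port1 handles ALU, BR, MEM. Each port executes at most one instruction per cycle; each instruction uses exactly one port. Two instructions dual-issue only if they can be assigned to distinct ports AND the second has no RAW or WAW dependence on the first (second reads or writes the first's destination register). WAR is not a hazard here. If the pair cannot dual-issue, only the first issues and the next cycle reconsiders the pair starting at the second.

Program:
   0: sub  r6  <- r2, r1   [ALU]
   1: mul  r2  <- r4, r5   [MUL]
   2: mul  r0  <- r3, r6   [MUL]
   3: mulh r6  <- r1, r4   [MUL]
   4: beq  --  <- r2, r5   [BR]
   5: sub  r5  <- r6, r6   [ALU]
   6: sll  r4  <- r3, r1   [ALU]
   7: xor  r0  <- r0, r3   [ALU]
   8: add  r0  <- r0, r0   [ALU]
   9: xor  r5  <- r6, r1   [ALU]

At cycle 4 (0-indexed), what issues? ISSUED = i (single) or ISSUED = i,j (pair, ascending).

  cy0 -> i0,i1 (sub.ALU/mul.MUL) dual
  cy1 -> i2 (mul.MUL) no-port MUL/MUL
  cy2 -> i3,i4 (mulh.MUL/beq.BR) dual
  cy3 -> i5,i6 (sub.ALU/sll.ALU) dual
  cy4 -> i7 (xor.ALU) RAW+WAW r0
  cy5 -> i8,i9 (add.ALU/xor.ALU) dual

ISSUED = 7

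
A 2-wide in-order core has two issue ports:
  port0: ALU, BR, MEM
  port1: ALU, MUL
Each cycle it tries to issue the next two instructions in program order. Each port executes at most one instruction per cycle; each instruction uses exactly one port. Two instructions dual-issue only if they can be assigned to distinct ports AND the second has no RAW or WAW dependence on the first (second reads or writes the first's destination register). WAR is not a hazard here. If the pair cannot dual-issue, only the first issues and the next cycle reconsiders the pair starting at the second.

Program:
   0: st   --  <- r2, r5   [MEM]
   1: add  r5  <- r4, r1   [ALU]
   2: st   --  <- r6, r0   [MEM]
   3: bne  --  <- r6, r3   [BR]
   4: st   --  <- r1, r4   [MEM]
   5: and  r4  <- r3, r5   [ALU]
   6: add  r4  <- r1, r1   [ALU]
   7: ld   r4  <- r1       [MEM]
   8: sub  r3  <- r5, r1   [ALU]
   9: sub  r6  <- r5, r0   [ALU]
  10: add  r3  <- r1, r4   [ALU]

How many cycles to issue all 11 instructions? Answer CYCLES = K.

CYCLES = 7

[0] i0/i1  st.MEM;add.ALU  -- dual
[1] i2  st.MEM  -- no-port MEM/BR
[2] i3  bne.BR  -- no-port BR/MEM
[3] i4/i5  st.MEM;and.ALU  -- dual
[4] i6  add.ALU  -- WAW r4
[5] i7/i8  ld.MEM;sub.ALU  -- dual
[6] i9/i10  sub.ALU;add.ALU  -- dual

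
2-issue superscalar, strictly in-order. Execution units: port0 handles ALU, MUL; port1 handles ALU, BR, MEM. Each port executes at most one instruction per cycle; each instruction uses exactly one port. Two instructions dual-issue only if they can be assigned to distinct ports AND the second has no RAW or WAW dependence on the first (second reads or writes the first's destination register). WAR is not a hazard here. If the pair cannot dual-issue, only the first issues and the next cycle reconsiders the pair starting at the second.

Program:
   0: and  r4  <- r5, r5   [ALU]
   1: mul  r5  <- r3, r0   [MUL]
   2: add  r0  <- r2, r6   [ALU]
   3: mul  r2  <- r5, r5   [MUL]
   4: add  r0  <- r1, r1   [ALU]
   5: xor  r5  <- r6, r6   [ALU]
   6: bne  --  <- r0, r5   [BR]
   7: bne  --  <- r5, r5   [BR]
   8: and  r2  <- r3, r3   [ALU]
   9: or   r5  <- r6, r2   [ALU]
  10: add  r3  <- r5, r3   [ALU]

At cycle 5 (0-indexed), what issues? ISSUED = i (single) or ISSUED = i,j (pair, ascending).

c0: i0,i1 and mul  dual
c1: i2,i3 add mul  dual
c2: i4,i5 add xor  dual
c3: i6 bne  no-port BR/BR
c4: i7,i8 bne and  dual
c5: i9 or  RAW r5
c6: i10 add  tail

ISSUED = 9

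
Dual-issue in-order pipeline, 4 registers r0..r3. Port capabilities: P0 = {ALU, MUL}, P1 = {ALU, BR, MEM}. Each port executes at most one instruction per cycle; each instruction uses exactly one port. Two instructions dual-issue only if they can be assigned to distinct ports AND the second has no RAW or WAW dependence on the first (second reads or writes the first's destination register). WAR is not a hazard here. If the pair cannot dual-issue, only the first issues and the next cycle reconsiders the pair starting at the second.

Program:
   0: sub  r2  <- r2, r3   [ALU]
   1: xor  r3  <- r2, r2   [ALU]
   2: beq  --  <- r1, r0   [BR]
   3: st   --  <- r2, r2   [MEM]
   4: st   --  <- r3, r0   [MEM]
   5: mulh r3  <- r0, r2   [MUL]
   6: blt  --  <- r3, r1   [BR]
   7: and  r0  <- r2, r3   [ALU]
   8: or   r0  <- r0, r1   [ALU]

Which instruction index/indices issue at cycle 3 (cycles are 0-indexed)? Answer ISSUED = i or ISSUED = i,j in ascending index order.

#0 head=0: sub i0 RAW r2
#1 head=1: xor/beq i1+i2 pair
#2 head=3: st i3 no-port MEM/MEM
#3 head=4: st/mulh i4+i5 pair
#4 head=6: blt/and i6+i7 pair
#5 head=8: or i8 tail

ISSUED = 4,5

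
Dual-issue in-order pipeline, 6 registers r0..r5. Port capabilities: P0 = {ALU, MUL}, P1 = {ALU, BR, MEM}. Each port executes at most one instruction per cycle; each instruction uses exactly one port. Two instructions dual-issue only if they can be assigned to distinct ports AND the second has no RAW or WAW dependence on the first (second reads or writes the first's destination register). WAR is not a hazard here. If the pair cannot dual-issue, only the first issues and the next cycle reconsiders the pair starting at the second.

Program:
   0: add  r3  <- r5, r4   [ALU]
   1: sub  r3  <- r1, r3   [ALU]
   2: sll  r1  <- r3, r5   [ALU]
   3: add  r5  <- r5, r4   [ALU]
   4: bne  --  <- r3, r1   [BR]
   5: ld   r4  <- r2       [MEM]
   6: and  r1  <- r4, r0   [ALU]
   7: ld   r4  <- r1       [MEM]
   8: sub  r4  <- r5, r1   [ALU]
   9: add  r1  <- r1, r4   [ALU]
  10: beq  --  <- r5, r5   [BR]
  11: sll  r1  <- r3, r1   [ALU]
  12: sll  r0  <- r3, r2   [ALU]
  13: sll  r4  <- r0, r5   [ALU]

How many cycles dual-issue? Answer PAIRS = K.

PAIRS = 3

t=0 i0:add ; RAW+WAW r3
t=1 i1:sub ; RAW r3
t=2 i2&i3:sll+add ; dual
t=3 i4:bne ; no-port BR/MEM
t=4 i5:ld ; RAW r4
t=5 i6:and ; RAW r1
t=6 i7:ld ; WAW r4
t=7 i8:sub ; RAW r4
t=8 i9&i10:add+beq ; dual
t=9 i11&i12:sll+sll ; dual
t=10 i13:sll ; tail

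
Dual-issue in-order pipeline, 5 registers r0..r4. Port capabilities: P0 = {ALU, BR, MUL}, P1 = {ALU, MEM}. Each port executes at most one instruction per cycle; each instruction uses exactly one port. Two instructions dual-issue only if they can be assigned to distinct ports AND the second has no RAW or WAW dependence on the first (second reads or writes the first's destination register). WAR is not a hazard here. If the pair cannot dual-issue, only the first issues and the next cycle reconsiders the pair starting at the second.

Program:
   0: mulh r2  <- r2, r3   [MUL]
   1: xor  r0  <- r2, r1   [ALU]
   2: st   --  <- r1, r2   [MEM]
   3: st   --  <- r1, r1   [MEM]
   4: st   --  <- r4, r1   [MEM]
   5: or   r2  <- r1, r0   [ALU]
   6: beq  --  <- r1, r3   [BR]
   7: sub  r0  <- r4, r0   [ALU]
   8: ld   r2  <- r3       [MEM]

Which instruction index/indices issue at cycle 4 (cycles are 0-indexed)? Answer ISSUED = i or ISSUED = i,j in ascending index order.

ISSUED = 6,7

c0: i0 mulh  RAW r2
c1: i1+i2 xor+st  pair
c2: i3 st  no-port MEM/MEM
c3: i4+i5 st+or  pair
c4: i6+i7 beq+sub  pair
c5: i8 ld  tail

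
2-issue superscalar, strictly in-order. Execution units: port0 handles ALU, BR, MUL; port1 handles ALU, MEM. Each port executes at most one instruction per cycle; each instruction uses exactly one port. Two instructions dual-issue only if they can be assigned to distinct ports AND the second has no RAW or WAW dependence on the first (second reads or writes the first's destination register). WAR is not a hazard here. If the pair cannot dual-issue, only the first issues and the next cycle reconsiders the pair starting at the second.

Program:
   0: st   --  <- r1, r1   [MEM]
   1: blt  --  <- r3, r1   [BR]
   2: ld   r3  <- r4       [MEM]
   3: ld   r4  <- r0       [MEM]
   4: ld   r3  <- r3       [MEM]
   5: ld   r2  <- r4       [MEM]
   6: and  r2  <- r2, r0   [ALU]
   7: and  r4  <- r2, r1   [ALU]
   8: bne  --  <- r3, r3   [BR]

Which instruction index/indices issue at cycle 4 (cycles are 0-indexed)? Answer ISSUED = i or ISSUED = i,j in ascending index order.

#0 head=0: st blt i0/i1 pair
#1 head=2: ld i2 no-port MEM/MEM
#2 head=3: ld i3 no-port MEM/MEM
#3 head=4: ld i4 no-port MEM/MEM
#4 head=5: ld i5 RAW+WAW r2
#5 head=6: and i6 RAW r2
#6 head=7: and bne i7/i8 pair

ISSUED = 5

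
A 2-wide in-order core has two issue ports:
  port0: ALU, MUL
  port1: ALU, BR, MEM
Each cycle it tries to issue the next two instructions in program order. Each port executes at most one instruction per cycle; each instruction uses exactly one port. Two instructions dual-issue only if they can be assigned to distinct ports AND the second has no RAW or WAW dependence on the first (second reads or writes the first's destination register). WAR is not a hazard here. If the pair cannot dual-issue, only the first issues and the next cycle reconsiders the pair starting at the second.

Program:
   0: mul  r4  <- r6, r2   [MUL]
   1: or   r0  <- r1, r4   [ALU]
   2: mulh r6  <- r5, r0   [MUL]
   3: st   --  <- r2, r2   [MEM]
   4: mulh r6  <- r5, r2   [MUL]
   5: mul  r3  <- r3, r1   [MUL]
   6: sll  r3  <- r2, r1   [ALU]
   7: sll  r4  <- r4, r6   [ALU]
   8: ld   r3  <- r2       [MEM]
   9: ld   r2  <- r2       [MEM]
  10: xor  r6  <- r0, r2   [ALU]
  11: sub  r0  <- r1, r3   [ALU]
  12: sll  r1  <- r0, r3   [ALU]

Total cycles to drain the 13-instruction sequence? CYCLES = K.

CYCLES = 10

t=0 i0:mul ; RAW r4
t=1 i1:or ; RAW r0
t=2 i2+i3:mulh;st ; 2-wide
t=3 i4:mulh ; no-port MUL/MUL
t=4 i5:mul ; WAW r3
t=5 i6+i7:sll;sll ; 2-wide
t=6 i8:ld ; no-port MEM/MEM
t=7 i9:ld ; RAW r2
t=8 i10+i11:xor;sub ; 2-wide
t=9 i12:sll ; tail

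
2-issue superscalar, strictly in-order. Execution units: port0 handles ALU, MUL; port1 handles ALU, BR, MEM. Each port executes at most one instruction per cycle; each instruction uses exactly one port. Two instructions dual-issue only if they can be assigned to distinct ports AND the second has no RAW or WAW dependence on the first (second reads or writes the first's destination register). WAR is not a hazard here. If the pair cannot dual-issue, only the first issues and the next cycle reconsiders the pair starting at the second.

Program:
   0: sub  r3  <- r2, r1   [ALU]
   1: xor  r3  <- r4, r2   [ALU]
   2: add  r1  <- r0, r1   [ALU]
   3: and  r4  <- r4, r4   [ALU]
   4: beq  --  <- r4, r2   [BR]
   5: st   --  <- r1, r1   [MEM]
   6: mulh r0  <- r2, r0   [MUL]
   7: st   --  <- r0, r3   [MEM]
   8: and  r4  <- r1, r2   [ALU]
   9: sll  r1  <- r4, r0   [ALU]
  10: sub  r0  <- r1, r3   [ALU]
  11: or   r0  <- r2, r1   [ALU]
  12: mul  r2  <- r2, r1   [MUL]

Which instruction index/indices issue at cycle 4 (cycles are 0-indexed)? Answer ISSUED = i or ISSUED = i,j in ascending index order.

ISSUED = 5,6

t=0 i0:sub.ALU ; WAW r3
t=1 i1+i2:xor.ALU add.ALU ; pair
t=2 i3:and.ALU ; RAW r4
t=3 i4:beq.BR ; no-port BR/MEM
t=4 i5+i6:st.MEM mulh.MUL ; pair
t=5 i7+i8:st.MEM and.ALU ; pair
t=6 i9:sll.ALU ; RAW r1
t=7 i10:sub.ALU ; WAW r0
t=8 i11+i12:or.ALU mul.MUL ; pair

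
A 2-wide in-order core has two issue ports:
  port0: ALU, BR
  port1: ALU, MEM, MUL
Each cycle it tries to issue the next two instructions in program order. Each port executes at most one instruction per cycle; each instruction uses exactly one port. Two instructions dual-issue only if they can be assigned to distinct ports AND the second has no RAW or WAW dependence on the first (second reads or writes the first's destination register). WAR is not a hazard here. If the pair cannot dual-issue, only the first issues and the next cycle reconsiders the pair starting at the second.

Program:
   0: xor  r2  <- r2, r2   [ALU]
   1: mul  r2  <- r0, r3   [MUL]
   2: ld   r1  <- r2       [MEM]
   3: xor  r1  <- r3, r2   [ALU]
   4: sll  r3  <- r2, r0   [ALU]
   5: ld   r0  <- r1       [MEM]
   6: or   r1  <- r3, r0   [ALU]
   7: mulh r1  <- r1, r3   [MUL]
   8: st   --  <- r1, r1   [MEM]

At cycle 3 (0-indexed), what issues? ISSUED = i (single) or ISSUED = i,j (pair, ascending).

ISSUED = 3,4

0. xor @i0  | WAW r2
1. mul @i1  | no-port MUL/MEM
2. ld @i2  | WAW r1
3. xor+sll @i3,i4  | dual
4. ld @i5  | RAW r0
5. or @i6  | RAW+WAW r1
6. mulh @i7  | no-port MUL/MEM
7. st @i8  | tail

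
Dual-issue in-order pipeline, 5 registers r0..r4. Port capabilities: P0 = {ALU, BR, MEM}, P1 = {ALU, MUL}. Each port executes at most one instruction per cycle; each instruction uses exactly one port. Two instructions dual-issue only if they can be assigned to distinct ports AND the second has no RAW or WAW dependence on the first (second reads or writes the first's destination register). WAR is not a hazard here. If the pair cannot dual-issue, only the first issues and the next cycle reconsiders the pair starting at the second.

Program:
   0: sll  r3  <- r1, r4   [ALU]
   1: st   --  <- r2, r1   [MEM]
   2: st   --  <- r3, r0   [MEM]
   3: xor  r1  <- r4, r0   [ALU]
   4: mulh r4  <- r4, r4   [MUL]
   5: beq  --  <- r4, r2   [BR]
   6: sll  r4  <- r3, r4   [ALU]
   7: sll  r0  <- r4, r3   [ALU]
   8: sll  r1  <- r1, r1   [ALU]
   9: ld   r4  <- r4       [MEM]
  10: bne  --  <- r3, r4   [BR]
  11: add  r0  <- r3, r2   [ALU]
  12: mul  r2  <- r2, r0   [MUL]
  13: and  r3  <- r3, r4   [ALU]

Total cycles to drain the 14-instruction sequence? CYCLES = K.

0. sll/st @i0&i1  | 2-wide
1. st/xor @i2&i3  | 2-wide
2. mulh @i4  | RAW r4
3. beq/sll @i5&i6  | 2-wide
4. sll/sll @i7&i8  | 2-wide
5. ld @i9  | no-port MEM/BR
6. bne/add @i10&i11  | 2-wide
7. mul/and @i12&i13  | 2-wide

CYCLES = 8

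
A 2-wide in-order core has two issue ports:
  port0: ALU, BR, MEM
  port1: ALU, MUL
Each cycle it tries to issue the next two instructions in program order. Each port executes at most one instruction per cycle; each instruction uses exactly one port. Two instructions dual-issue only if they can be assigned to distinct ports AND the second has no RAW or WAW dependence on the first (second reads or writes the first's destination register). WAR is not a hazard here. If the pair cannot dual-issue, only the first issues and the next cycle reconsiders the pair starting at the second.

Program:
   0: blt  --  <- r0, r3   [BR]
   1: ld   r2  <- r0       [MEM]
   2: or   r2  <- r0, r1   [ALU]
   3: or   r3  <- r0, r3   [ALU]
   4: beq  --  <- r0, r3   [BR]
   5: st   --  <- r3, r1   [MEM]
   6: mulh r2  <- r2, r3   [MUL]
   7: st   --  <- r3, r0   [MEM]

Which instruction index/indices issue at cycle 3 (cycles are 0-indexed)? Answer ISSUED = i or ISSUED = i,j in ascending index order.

  cy0 -> i0 (blt.BR) no-port BR/MEM
  cy1 -> i1 (ld.MEM) WAW r2
  cy2 -> i2+i3 (or.ALU;or.ALU) dual
  cy3 -> i4 (beq.BR) no-port BR/MEM
  cy4 -> i5+i6 (st.MEM;mulh.MUL) dual
  cy5 -> i7 (st.MEM) tail

ISSUED = 4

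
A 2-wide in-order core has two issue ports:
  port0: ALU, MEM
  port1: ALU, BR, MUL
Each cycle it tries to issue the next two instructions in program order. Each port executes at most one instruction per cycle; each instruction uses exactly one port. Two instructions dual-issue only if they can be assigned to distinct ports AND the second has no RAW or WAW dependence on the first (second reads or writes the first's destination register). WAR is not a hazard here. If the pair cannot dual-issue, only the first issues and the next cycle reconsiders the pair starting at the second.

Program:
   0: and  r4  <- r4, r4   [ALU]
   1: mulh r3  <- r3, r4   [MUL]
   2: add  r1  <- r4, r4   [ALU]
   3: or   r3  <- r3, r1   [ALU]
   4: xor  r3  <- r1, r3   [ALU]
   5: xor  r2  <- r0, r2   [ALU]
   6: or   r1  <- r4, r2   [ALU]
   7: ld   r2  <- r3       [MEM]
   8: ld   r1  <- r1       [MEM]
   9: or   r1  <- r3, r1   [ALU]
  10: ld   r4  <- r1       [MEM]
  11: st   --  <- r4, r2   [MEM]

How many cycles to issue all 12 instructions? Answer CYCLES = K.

c0: i0 and.ALU  RAW r4
c1: i1&i2 mulh.MUL;add.ALU  dual
c2: i3 or.ALU  RAW+WAW r3
c3: i4&i5 xor.ALU;xor.ALU  dual
c4: i6&i7 or.ALU;ld.MEM  dual
c5: i8 ld.MEM  RAW+WAW r1
c6: i9 or.ALU  RAW r1
c7: i10 ld.MEM  no-port MEM/MEM
c8: i11 st.MEM  tail

CYCLES = 9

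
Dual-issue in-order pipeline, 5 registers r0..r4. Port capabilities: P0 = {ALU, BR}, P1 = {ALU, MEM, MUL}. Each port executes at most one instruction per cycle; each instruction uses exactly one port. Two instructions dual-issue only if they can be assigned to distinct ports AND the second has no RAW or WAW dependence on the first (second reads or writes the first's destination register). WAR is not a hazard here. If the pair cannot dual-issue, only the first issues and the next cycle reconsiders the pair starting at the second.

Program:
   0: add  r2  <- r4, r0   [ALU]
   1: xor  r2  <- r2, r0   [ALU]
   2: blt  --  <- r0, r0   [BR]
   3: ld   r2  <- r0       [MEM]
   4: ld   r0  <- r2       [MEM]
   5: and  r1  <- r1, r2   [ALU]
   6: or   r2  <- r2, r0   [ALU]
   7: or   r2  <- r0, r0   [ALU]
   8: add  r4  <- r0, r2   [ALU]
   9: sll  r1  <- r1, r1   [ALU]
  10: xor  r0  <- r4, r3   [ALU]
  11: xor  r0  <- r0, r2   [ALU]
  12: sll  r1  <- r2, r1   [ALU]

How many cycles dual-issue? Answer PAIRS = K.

c0: i0 add.ALU  RAW+WAW r2
c1: i1+i2 xor.ALU/blt.BR  2-wide
c2: i3 ld.MEM  no-port MEM/MEM
c3: i4+i5 ld.MEM/and.ALU  2-wide
c4: i6 or.ALU  WAW r2
c5: i7 or.ALU  RAW r2
c6: i8+i9 add.ALU/sll.ALU  2-wide
c7: i10 xor.ALU  RAW+WAW r0
c8: i11+i12 xor.ALU/sll.ALU  2-wide

PAIRS = 4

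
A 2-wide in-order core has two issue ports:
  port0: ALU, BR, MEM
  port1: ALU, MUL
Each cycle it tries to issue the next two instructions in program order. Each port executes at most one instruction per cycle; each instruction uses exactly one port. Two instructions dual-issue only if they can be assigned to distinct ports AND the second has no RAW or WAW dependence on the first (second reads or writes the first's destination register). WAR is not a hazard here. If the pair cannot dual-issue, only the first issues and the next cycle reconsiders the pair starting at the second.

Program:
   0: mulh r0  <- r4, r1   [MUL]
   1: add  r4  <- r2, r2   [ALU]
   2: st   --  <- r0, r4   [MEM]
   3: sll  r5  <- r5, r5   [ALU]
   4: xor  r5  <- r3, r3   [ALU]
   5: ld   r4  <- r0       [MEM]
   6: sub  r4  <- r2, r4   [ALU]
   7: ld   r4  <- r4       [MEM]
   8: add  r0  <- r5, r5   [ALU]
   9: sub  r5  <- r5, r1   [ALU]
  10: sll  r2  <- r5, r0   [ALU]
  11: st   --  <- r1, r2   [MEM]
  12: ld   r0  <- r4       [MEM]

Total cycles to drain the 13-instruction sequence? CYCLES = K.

#0 head=0: mulh+add i0,i1 dual
#1 head=2: st+sll i2,i3 dual
#2 head=4: xor+ld i4,i5 dual
#3 head=6: sub i6 RAW+WAW r4
#4 head=7: ld+add i7,i8 dual
#5 head=9: sub i9 RAW r5
#6 head=10: sll i10 RAW r2
#7 head=11: st i11 no-port MEM/MEM
#8 head=12: ld i12 tail

CYCLES = 9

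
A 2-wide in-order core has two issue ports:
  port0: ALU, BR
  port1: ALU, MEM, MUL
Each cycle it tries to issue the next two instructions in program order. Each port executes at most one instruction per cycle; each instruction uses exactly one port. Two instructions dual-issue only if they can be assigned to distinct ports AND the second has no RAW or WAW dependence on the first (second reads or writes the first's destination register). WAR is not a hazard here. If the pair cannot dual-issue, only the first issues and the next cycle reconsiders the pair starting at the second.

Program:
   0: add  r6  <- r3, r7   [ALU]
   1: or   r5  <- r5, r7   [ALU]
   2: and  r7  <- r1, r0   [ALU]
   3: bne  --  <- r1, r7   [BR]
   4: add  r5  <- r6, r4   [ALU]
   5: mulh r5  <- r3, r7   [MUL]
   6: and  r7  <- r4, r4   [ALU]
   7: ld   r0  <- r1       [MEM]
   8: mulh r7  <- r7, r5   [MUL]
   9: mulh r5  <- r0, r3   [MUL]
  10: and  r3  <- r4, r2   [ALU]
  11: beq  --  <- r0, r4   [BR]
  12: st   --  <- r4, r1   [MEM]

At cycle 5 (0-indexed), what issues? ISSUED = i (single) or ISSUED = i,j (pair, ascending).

ISSUED = 8

c0: i0/i1 add+or  pair
c1: i2 and  RAW r7
c2: i3/i4 bne+add  pair
c3: i5/i6 mulh+and  pair
c4: i7 ld  no-port MEM/MUL
c5: i8 mulh  no-port MUL/MUL
c6: i9/i10 mulh+and  pair
c7: i11/i12 beq+st  pair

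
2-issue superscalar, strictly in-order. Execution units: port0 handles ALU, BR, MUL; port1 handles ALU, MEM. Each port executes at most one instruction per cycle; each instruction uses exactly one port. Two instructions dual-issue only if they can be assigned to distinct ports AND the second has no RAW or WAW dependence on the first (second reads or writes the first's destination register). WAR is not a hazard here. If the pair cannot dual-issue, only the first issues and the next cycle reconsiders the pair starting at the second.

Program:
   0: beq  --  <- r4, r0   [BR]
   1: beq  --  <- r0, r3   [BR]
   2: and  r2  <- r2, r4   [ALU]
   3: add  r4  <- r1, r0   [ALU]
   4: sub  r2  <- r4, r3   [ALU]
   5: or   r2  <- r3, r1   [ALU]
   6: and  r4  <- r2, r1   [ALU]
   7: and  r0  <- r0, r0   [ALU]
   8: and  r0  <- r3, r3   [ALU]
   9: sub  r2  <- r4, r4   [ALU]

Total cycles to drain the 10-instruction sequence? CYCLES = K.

  cy0 -> i0 (beq) no-port BR/BR
  cy1 -> i1/i2 (beq/and) dual
  cy2 -> i3 (add) RAW r4
  cy3 -> i4 (sub) WAW r2
  cy4 -> i5 (or) RAW r2
  cy5 -> i6/i7 (and/and) dual
  cy6 -> i8/i9 (and/sub) dual

CYCLES = 7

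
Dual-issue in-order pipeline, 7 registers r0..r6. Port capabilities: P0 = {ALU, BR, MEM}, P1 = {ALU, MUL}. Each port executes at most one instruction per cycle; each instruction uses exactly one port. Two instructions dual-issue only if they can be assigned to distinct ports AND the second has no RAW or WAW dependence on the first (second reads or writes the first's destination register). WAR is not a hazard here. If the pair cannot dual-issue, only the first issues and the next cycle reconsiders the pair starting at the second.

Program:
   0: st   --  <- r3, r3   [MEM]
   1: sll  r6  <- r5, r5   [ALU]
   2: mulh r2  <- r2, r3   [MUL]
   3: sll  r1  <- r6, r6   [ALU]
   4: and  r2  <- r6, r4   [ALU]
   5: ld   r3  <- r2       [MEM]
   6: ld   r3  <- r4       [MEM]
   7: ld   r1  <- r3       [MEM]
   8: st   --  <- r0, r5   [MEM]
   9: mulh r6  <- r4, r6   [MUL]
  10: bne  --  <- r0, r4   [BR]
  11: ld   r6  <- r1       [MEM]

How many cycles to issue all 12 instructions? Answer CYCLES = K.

[0] i0/i1  st.MEM;sll.ALU  -- dual
[1] i2/i3  mulh.MUL;sll.ALU  -- dual
[2] i4  and.ALU  -- RAW r2
[3] i5  ld.MEM  -- no-port MEM/MEM
[4] i6  ld.MEM  -- no-port MEM/MEM
[5] i7  ld.MEM  -- no-port MEM/MEM
[6] i8/i9  st.MEM;mulh.MUL  -- dual
[7] i10  bne.BR  -- no-port BR/MEM
[8] i11  ld.MEM  -- tail

CYCLES = 9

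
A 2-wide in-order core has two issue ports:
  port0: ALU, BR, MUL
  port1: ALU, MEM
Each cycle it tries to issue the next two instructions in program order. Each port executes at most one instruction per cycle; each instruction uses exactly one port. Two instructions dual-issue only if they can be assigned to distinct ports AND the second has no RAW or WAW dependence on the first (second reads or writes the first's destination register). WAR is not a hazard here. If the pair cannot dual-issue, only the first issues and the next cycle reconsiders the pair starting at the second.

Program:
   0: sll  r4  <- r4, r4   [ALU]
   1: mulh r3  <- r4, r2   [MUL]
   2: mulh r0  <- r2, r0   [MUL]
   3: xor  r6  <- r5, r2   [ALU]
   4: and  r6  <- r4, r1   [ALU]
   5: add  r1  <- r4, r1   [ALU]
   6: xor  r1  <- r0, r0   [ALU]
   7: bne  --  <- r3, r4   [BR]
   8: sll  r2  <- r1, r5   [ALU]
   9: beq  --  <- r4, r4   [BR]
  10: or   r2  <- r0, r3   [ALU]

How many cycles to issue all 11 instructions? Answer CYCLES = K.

0. sll @i0  | RAW r4
1. mulh @i1  | no-port MUL/MUL
2. mulh+xor @i2,i3  | pair
3. and+add @i4,i5  | pair
4. xor+bne @i6,i7  | pair
5. sll+beq @i8,i9  | pair
6. or @i10  | tail

CYCLES = 7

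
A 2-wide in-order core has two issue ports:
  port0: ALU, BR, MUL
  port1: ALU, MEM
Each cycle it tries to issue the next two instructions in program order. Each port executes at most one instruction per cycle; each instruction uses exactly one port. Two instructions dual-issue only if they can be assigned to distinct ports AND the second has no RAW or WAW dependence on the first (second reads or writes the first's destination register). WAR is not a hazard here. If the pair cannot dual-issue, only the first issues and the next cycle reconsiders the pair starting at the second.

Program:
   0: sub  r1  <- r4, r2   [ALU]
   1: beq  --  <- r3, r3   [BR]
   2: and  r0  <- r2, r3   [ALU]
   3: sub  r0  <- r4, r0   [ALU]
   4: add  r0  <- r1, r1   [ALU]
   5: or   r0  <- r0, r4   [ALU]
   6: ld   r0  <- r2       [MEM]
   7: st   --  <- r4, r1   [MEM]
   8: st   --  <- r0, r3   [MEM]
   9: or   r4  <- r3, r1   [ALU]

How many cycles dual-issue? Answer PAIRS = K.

#0 head=0: sub.ALU beq.BR i0,i1 dual
#1 head=2: and.ALU i2 RAW+WAW r0
#2 head=3: sub.ALU i3 WAW r0
#3 head=4: add.ALU i4 RAW+WAW r0
#4 head=5: or.ALU i5 WAW r0
#5 head=6: ld.MEM i6 no-port MEM/MEM
#6 head=7: st.MEM i7 no-port MEM/MEM
#7 head=8: st.MEM or.ALU i8,i9 dual

PAIRS = 2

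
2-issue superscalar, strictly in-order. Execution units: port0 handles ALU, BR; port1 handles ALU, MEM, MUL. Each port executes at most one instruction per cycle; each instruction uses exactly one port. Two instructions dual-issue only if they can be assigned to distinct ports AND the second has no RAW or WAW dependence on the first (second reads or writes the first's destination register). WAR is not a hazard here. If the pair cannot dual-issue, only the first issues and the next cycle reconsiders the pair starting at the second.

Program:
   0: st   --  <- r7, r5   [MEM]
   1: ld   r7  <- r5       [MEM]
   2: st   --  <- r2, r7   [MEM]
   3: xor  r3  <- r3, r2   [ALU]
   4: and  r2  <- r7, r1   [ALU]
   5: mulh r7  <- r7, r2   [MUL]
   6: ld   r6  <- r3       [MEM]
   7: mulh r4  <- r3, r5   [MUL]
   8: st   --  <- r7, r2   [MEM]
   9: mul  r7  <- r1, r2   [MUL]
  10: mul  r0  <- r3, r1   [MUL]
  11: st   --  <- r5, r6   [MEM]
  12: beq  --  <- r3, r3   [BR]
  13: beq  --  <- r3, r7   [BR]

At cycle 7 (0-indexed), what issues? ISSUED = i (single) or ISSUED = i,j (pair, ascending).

ISSUED = 8

0. st.MEM @i0  | no-port MEM/MEM
1. ld.MEM @i1  | no-port MEM/MEM
2. st.MEM+xor.ALU @i2+i3  | pair
3. and.ALU @i4  | RAW r2
4. mulh.MUL @i5  | no-port MUL/MEM
5. ld.MEM @i6  | no-port MEM/MUL
6. mulh.MUL @i7  | no-port MUL/MEM
7. st.MEM @i8  | no-port MEM/MUL
8. mul.MUL @i9  | no-port MUL/MUL
9. mul.MUL @i10  | no-port MUL/MEM
10. st.MEM+beq.BR @i11+i12  | pair
11. beq.BR @i13  | tail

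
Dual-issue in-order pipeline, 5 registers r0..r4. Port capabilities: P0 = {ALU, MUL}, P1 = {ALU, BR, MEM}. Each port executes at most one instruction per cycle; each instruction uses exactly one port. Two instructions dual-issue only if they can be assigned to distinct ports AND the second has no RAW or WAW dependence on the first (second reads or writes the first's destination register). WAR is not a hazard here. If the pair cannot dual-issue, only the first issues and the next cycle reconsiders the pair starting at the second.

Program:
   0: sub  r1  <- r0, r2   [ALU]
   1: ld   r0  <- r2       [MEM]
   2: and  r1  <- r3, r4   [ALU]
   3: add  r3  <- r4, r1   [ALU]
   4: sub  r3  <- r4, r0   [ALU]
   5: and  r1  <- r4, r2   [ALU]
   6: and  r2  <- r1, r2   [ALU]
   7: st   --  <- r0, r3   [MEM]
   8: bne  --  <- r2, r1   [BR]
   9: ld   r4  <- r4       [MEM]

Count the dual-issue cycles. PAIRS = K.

#0 head=0: sub/ld i0,i1 pair
#1 head=2: and i2 RAW r1
#2 head=3: add i3 WAW r3
#3 head=4: sub/and i4,i5 pair
#4 head=6: and/st i6,i7 pair
#5 head=8: bne i8 no-port BR/MEM
#6 head=9: ld i9 tail

PAIRS = 3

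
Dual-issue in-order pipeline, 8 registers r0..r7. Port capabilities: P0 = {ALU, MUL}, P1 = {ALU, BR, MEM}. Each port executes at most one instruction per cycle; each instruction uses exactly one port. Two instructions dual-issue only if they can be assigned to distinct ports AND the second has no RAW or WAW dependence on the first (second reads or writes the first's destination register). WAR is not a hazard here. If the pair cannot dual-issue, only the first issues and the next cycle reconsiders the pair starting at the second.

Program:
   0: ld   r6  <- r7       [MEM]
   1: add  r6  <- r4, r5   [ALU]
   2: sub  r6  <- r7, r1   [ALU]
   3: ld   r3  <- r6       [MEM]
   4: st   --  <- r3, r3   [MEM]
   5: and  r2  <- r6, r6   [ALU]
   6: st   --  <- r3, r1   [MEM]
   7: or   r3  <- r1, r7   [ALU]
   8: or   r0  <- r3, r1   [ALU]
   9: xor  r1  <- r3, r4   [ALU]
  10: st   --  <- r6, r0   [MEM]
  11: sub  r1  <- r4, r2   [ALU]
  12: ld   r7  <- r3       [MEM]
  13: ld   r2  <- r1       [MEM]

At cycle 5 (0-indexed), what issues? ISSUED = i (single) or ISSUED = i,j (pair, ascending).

t=0 i0:ld.MEM ; WAW r6
t=1 i1:add.ALU ; WAW r6
t=2 i2:sub.ALU ; RAW r6
t=3 i3:ld.MEM ; no-port MEM/MEM
t=4 i4,i5:st.MEM;and.ALU ; dual
t=5 i6,i7:st.MEM;or.ALU ; dual
t=6 i8,i9:or.ALU;xor.ALU ; dual
t=7 i10,i11:st.MEM;sub.ALU ; dual
t=8 i12:ld.MEM ; no-port MEM/MEM
t=9 i13:ld.MEM ; tail

ISSUED = 6,7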